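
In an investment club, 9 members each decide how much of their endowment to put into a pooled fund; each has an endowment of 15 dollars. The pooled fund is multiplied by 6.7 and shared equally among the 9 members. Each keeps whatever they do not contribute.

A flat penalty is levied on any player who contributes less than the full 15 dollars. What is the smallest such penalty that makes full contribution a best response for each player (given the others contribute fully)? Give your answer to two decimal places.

Given the others contribute fully, the best deviation is to contribute 0 (any partial contribution still incurs the fine and gives up units whose private return 0.7444 is below 1).
Deviating from 15 to 0 saves 15 dollars but forfeits the deviator's share of the drop in the pooled fund: 6.7/9 × 15 = 11.17.
So the deviation gain is 15 − 11.17 = 3.83, and the fine must be at least 3.83 dollars to wipe it out.

3.83 dollars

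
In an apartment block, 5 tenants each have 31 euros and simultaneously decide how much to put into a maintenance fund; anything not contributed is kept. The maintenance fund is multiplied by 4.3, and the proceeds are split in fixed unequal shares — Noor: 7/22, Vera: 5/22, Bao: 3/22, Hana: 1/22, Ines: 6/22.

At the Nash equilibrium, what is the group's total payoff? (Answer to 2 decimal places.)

359.60 euros

Each unit j contributes comes back to j as 4.3 × (j's share), so j prefers to contribute only if that share exceeds 1/4.3 = 0.2326; otherwise keeping the unit dominates.
Noor and Ines are above the threshold, contributing 31 each; the remaining 3 contribute 0. Total contributed: 62.
The maintenance fund pays out 4.3 × 62 = 266.60 in total (split across the unequal shares, but the aggregate is all that matters for the group sum).
The 3 free-riders keep 31 each, adding 93. Group total = 93 + 266.60 = 359.60.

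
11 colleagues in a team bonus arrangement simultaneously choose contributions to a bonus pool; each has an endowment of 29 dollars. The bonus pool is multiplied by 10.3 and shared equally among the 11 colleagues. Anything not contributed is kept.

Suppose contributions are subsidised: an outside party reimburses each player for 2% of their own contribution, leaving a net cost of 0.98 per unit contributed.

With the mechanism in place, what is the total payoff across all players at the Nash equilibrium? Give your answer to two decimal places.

319.00 dollars

The effective private return is (10.3/11) / 0.98 = 0.9555, which is still under 1, so the mechanism doesn't change anyone's dominant strategy: zero contribution.
At the Nash equilibrium no one contributes; group total payoff = 11 × 29 = 319.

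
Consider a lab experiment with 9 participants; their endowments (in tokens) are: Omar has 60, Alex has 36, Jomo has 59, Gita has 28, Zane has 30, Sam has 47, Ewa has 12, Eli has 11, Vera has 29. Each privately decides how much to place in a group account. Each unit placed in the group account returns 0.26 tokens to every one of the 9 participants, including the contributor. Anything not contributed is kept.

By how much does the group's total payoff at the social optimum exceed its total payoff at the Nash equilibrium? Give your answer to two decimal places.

418.08 tokens

The private return per contributed unit is 0.26 < 1 for everyone, so the Nash equilibrium is zero contribution and the group total is Σ E_j = 60 + 36 + 59 + 28 + 30 + 47 + 12 + 11 + 29 = 312.
Each contributed unit returns 2.340 to the group, so the social optimum is full contribution by everyone: group total = 2.340 × 312 = 730.08.
Efficiency loss = (2.340 − 1) × 312 = 418.08.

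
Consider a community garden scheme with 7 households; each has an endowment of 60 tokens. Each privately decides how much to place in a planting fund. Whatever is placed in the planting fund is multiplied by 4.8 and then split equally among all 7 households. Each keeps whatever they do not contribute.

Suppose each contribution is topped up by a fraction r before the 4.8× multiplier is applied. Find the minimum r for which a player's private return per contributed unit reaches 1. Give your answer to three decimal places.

With matching at rate r, one contributed unit becomes (1 + r) in the planting fund and returns 4.8 × (1 + r) / 7 to the contributor.
Setting this equal to 1: 1 + r = 7/4.8 = 1.4583.
So the minimum matching rate is r = 1.4583 − 1 = 0.458.

0.458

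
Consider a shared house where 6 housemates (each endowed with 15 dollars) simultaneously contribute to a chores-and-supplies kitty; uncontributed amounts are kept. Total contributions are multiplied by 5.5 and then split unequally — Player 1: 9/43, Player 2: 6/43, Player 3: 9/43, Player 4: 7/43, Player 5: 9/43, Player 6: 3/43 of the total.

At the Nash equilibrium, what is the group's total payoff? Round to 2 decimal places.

A player with share s gets back 5.5·s per unit contributed, so full contribution is dominant for anyone with s > 1/5.5 = 0.1818 and zero contribution is dominant for anyone below.
Player 1, Player 3 and Player 5 are above the threshold, contributing 15 each; the remaining 3 contribute 0. Total contributed: 45.
The chores-and-supplies kitty pays out 5.5 × 45 = 247.50 in total (split across the unequal shares, but the aggregate is all that matters for the group sum).
The 3 free-riders keep 15 each, adding 45. Group total = 45 + 247.50 = 292.50.

292.50 dollars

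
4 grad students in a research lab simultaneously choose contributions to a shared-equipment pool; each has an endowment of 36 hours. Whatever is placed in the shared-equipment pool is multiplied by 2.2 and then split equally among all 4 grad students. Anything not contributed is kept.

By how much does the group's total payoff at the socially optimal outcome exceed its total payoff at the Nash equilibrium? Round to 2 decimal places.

Each contributed unit returns 2.2/4 = 0.5500 to its contributor — below 1 — so contributing 0 is dominant for every player. At the Nash equilibrium everyone keeps their 36, and the group total is 4 × 36 = 144.
Each contributed unit returns 2.200 to the group as a whole (0.5500 to each of 4 players), which exceeds 1, so the social optimum is full contribution: group total = 2.200 × 144 = 316.80.
Efficiency loss = 316.80 − 144 = 172.80.

172.80 hours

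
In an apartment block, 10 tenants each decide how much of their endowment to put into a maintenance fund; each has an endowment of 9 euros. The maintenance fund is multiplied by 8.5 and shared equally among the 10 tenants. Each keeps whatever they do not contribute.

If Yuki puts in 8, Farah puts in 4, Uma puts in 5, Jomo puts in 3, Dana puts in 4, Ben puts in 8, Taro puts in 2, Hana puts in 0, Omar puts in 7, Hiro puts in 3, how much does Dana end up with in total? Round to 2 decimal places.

Total contributed: 8 + 4 + 5 + 3 + 4 + 8 + 2 + 0 + 7 + 3 = 44.
Each receives 8.5 × 44 / 10 = 37.40 from the maintenance fund.
Dana keeps 9 − 4 = 5, so Dana's payoff is 5 + 37.40 = 42.40.

42.40 euros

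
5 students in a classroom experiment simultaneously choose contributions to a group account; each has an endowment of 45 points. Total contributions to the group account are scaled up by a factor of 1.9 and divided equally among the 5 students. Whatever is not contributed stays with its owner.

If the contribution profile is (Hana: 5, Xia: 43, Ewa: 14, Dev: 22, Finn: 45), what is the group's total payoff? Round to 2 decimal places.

Total contributed: 5 + 43 + 14 + 22 + 45 = 129; total kept: 5 × 45 − 129 = 96.
The group account pays out 1.9 × 129 = 245.10 in aggregate.
Group total = 96 + 245.10 = 341.10.

341.10 points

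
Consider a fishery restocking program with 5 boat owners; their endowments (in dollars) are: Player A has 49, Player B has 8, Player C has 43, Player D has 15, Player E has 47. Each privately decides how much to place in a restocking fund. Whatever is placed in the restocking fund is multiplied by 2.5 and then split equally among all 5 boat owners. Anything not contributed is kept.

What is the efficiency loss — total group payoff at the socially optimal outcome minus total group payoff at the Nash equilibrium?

The private return per contributed unit is 2.5/5 = 0.5000 < 1 for every player regardless of endowment, so the Nash equilibrium is zero contribution and the group total is Σ E_j = 49 + 8 + 43 + 15 + 47 = 162.
Each contributed unit returns 2.500 to the group, so the social optimum is full contribution by everyone: group total = 2.500 × 162 = 405.00.
Efficiency loss = (2.500 − 1) × 162 = 243.00.

243.00 dollars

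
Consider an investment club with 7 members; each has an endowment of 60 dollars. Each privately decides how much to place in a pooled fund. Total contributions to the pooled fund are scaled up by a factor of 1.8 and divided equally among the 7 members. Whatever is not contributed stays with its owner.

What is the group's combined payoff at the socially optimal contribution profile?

756.00 dollars

Each contributed unit returns 1.800 to the group as a whole (0.2571 to each of 7 players), which exceeds 1, so the social optimum is full contribution: group total = 1.800 × 420 = 756.00.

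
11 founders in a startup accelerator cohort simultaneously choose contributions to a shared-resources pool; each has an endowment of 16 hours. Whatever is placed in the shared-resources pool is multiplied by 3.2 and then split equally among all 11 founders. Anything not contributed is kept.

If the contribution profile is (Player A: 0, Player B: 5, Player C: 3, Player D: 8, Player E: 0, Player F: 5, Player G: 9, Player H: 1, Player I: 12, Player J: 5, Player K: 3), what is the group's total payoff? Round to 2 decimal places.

288.20 hours

Total contributed: 0 + 5 + 3 + 8 + 0 + 5 + 9 + 1 + 12 + 5 + 3 = 51; total kept: 11 × 16 − 51 = 125.
The shared-resources pool pays out 3.2 × 51 = 163.20 in aggregate.
Group total = 125 + 163.20 = 288.20.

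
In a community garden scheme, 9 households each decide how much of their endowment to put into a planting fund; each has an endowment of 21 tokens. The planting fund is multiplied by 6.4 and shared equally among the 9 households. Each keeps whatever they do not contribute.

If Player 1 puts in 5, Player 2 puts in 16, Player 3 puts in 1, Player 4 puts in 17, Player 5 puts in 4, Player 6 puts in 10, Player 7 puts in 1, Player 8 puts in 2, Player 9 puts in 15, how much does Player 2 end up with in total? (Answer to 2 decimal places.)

55.49 tokens

Total contributed: 5 + 16 + 1 + 17 + 4 + 10 + 1 + 2 + 15 = 71.
Each receives 6.4 × 71 / 9 = 50.49 from the planting fund.
Player 2 keeps 21 − 16 = 5, so Player 2's payoff is 5 + 50.49 = 55.49.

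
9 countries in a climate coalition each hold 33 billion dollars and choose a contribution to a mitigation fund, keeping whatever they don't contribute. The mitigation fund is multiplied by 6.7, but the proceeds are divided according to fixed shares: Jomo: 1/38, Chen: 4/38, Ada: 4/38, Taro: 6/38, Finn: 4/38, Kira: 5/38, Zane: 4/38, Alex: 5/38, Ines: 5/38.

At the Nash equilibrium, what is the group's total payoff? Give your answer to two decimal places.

Player j's private return per contributed unit is 6.7 × (j's share). Contributing is weakly dominant for j when that share is at least 1/6.7 = 0.1493, and contributing 0 is dominant otherwise.
Taro alone (share 6/38) is above the threshold, contributing 33; the remaining 8 contribute 0. Total contributed: 33.
The mitigation fund pays out 6.7 × 33 = 221.10 in total (split across the unequal shares, but the aggregate is all that matters for the group sum).
The 8 free-riders keep 33 each, adding 264. Group total = 264 + 221.10 = 485.10.

485.10 billion dollars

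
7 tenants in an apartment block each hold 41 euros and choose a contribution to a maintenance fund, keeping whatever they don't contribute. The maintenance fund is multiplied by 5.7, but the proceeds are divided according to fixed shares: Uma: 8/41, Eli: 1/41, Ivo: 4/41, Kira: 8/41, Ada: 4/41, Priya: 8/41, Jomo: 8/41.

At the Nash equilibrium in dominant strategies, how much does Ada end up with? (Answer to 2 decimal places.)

Each unit j contributes comes back to j as 5.7 × (j's share), so j prefers to contribute only if that share exceeds 1/5.7 = 0.1754; otherwise keeping the unit dominates.
Uma, Kira, Priya and Jomo are above the threshold, contributing 41 each; the remaining 3 contribute 0. Total contributed: 164.
Ada keeps 41 and receives 5.7 × 164 × 4/41 = 91.20 from the maintenance fund, for a payoff of 132.20.

132.20 euros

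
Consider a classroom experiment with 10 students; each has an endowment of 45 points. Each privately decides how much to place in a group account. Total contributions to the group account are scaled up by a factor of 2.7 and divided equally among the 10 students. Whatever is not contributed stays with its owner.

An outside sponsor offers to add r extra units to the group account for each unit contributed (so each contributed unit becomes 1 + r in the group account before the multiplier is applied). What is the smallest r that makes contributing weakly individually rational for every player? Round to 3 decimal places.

2.704

With matching at rate r, one contributed unit becomes (1 + r) in the group account and returns 2.7 × (1 + r) / 10 to the contributor.
Setting this equal to 1: 1 + r = 10/2.7 = 3.7037.
So the minimum matching rate is r = 3.7037 − 1 = 2.704.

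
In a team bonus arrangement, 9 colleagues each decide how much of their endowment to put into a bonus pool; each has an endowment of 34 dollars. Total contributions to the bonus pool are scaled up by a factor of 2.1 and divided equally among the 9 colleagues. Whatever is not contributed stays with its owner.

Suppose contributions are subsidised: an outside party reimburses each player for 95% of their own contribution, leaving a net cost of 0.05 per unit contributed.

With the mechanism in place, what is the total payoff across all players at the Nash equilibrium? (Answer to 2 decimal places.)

With the mechanism, a contributed unit returns (2.1/9) / 0.05 = 4.6667 per unit of net cost to the contributor — now above 1 — so contributing fully is weakly dominant for every player.
At the Nash equilibrium everyone contributes 34. Group total payoff = 9 × (34 × 0.95 + 2.1 × 34) = 933.30.

933.30 dollars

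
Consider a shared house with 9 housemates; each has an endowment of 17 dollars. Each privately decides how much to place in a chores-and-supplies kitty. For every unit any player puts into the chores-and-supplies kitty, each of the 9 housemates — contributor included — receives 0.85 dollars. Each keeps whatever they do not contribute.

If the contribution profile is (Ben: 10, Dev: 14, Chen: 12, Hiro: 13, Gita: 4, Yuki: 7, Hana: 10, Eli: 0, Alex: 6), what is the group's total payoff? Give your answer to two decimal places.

658.40 dollars

Total contributed: 10 + 14 + 12 + 13 + 4 + 7 + 10 + 0 + 6 = 76; total kept: 9 × 17 − 76 = 77.
The chores-and-supplies kitty pays out 0.85 × 9 × 76 = 581.40 in aggregate.
Group total = 77 + 581.40 = 658.40.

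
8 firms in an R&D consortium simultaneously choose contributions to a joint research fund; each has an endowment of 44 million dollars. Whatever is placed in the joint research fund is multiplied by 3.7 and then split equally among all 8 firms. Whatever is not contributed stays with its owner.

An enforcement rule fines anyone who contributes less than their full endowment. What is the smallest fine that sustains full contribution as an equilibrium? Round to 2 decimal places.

23.65 million dollars

Given the others contribute fully, the best deviation is to contribute 0 (any partial contribution still incurs the fine and gives up units whose private return 0.4625 is below 1).
Deviating from 44 to 0 saves 44 million dollars but forfeits the deviator's share of the drop in the joint research fund: 3.7/8 × 44 = 20.35.
So the deviation gain is 44 − 20.35 = 23.65, and the fine must be at least 23.65 million dollars to wipe it out.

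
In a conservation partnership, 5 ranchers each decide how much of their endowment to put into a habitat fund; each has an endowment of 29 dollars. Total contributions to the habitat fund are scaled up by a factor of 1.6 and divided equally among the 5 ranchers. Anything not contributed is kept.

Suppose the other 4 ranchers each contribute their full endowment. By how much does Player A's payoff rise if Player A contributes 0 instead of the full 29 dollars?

19.72 dollars

Switching from a contribution of 29 to 0 lets Player A keep an extra 29 dollars, but lowers the habitat fund by 29, which costs Player A their own share of that drop: 1.6/5 × 29 = 9.28.
Net gain = 29 − 9.28 = 19.72. The private return per contributed unit (0.3200) is below 1, so free-riding is indeed the best response regardless of what the others do.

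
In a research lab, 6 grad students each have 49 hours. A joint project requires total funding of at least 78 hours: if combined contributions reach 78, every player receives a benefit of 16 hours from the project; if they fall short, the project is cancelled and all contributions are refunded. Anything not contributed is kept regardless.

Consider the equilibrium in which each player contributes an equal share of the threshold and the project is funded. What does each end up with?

Equal share of the threshold: 78/6 = 13.
At this profile no one gains by cutting their contribution: any cut drops the total below 78, the project is cancelled, contributions are refunded, and the deviator ends with 49, which is less than 49 − 13 + 16 = 52. Contributing more than 13 just wastes the excess. So contributing exactly 13 is a best response.
Each player's payoff: 49 − 13 + 16 = 52.

52 hours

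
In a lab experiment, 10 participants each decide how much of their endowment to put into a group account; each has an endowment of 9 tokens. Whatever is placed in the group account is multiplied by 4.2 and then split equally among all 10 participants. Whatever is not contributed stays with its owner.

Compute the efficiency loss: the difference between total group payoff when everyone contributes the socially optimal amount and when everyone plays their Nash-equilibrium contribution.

288.00 tokens

Each contributed unit returns 4.2/10 = 0.4200 to its contributor — below 1 — so contributing 0 is dominant for every player. At the Nash equilibrium everyone keeps their 9, and the group total is 10 × 9 = 90.
Each contributed unit returns 4.200 to the group as a whole (0.4200 to each of 10 players), which exceeds 1, so the social optimum is full contribution: group total = 4.200 × 90 = 378.00.
Efficiency loss = 378.00 − 90 = 288.00.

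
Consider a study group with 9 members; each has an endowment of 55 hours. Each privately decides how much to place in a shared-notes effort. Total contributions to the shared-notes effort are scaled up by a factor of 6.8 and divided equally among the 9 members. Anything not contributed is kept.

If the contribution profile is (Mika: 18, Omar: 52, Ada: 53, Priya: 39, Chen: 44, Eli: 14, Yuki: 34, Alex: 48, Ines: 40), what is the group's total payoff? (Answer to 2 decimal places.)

2478.60 hours

Total contributed: 18 + 52 + 53 + 39 + 44 + 14 + 34 + 48 + 40 = 342; total kept: 9 × 55 − 342 = 153.
The shared-notes effort pays out 6.8 × 342 = 2325.60 in aggregate.
Group total = 153 + 2325.60 = 2478.60.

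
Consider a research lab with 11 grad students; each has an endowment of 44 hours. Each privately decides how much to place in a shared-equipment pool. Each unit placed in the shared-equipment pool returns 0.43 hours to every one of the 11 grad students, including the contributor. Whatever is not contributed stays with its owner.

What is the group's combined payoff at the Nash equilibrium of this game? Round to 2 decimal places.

484.00 hours

The private return per contributed unit is 0.43 < 1, so contributing 0 is dominant for every player. At the Nash equilibrium everyone keeps their 44, and the group total is 11 × 44 = 484.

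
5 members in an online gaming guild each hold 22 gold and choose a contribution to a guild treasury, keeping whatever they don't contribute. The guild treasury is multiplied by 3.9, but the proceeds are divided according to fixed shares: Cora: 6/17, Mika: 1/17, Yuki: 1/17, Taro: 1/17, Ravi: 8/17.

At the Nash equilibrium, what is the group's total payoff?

For player j, contributing a unit is worthwhile iff 3.9 × (j's share) ≥ 1, i.e. iff j's share is at least 0.2564.
Cora and Ravi are above the threshold, contributing 22 each; the remaining 3 contribute 0. Total contributed: 44.
The guild treasury pays out 3.9 × 44 = 171.60 in total (split across the unequal shares, but the aggregate is all that matters for the group sum).
The 3 free-riders keep 22 each, adding 66. Group total = 66 + 171.60 = 237.60.

237.60 gold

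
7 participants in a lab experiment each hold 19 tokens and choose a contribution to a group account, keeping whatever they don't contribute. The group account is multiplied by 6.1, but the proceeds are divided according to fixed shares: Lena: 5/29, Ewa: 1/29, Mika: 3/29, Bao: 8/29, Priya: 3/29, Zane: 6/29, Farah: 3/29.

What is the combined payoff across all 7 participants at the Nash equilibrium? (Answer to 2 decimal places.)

A player with share s gets back 6.1·s per unit contributed, so full contribution is dominant for anyone with s > 1/6.1 = 0.1639 and zero contribution is dominant for anyone below.
The shares above 0.1639 belong to Lena, Bao and Zane, contributing 19 each; the remaining 4 contribute 0. Total contributed: 57.
The group account pays out 6.1 × 57 = 347.70 in total (split across the unequal shares, but the aggregate is all that matters for the group sum).
The 4 free-riders keep 19 each, adding 76. Group total = 76 + 347.70 = 423.70.

423.70 tokens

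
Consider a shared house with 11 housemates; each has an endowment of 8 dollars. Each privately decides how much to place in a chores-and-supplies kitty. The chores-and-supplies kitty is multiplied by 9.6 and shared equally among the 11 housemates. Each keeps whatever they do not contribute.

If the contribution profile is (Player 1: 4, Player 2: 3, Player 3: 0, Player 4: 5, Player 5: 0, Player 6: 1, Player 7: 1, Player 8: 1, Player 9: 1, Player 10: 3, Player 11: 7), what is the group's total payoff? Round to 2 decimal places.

Total contributed: 4 + 3 + 0 + 5 + 0 + 1 + 1 + 1 + 1 + 3 + 7 = 26; total kept: 11 × 8 − 26 = 62.
The chores-and-supplies kitty pays out 9.6 × 26 = 249.60 in aggregate.
Group total = 62 + 249.60 = 311.60.

311.60 dollars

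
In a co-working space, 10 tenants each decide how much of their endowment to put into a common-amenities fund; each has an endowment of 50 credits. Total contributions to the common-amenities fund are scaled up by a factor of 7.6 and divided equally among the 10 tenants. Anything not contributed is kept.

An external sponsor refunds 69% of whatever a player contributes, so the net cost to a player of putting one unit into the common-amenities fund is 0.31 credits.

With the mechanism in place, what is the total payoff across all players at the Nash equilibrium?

Under the mechanism each unit contributed yields (7.6/10) / 0.31 = 2.4516 back to its contributor per unit of net cost, which exceeds 1, making full contribution the dominant choice for everyone.
At the Nash equilibrium everyone contributes 50. Group total payoff = 10 × (50 × 0.69 + 7.6 × 50) = 4145.00.

4145.00 credits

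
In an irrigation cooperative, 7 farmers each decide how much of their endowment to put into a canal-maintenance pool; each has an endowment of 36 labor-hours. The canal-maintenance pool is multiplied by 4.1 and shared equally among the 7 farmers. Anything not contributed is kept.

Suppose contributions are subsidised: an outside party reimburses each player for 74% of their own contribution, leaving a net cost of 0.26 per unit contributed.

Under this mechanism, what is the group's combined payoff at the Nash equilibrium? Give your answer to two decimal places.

1219.68 labor-hours

The effective private return per unit is now (4.1/7) / 0.26 = 2.2527 > 1, so every player's dominant strategy flips to full contribution.
At the Nash equilibrium everyone contributes 36. Group total payoff = 7 × (36 × 0.74 + 4.1 × 36) = 1219.68.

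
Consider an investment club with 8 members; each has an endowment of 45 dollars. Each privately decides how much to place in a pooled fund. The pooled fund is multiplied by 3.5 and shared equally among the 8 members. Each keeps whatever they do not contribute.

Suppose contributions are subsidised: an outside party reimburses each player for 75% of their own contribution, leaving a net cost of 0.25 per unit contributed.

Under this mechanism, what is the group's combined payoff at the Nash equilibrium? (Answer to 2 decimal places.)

With the mechanism, a contributed unit returns (3.5/8) / 0.25 = 1.7500 per unit of net cost to the contributor — now above 1 — so contributing fully is weakly dominant for every player.
At the Nash equilibrium everyone contributes 45. Group total payoff = 8 × (45 × 0.75 + 3.5 × 45) = 1530.00.

1530.00 dollars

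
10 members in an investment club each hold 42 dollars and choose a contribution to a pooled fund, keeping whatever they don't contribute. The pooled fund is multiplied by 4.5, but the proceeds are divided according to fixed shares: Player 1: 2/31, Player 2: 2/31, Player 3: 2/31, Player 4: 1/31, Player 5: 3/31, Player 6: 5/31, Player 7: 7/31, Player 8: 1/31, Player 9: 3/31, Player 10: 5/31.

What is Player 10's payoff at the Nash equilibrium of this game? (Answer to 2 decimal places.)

Player j's private return per contributed unit is 4.5 × (j's share). Contributing is weakly dominant for j when that share is at least 1/4.5 = 0.2222, and contributing 0 is dominant otherwise.
Only Player 7 (7/31) clears that bar, contributing 42; the remaining 9 contribute 0. Total contributed: 42.
Player 10 keeps 42 and receives 4.5 × 42 × 5/31 = 30.48 from the pooled fund, for a payoff of 72.48.

72.48 dollars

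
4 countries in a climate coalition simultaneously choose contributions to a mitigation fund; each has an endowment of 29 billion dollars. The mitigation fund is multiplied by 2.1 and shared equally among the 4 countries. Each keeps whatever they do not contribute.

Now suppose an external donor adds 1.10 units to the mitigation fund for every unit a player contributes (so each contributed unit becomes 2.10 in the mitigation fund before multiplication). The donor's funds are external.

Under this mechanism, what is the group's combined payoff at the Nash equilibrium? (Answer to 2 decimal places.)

Under the mechanism each unit contributed yields 2.1 × 2.10 / 4 = 1.1025 back to its contributor per unit of net cost, which exceeds 1, making full contribution the dominant choice for everyone.
At the Nash equilibrium everyone contributes 29. Group total payoff = 2.1 × 2.10 × 116 = 511.56.

511.56 billion dollars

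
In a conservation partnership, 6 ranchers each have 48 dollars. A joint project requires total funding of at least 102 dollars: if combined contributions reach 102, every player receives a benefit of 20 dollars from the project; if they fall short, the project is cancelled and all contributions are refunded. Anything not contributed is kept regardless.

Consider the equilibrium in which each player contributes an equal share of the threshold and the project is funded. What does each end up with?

Equal share of the threshold: 102/6 = 17.
At this profile no one gains by cutting their contribution: any cut drops the total below 102, the project is cancelled, contributions are refunded, and the deviator ends with 48, which is less than 48 − 17 + 20 = 51. Contributing more than 17 just wastes the excess. So contributing exactly 17 is a best response.
Each player's payoff: 48 − 17 + 20 = 51.

51 dollars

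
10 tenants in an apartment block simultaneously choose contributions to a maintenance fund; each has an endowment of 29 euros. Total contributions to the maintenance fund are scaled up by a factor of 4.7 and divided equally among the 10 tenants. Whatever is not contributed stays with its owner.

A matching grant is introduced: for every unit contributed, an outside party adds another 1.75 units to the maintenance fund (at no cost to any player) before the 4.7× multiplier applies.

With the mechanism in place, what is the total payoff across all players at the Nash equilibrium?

3748.25 euros

With the mechanism, a contributed unit returns 4.7 × 2.75 / 10 = 1.2925 per unit of net cost to the contributor — now above 1 — so contributing fully is weakly dominant for every player.
So the Nash equilibrium is full contribution by all 10; the group earns 4.7 × 2.75 × 290 = 3748.25.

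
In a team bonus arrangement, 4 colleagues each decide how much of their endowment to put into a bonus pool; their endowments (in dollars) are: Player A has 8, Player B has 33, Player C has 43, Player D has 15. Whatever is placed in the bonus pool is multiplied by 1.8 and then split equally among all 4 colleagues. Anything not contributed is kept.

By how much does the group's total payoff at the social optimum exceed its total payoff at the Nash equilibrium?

79.20 dollars

The private return per contributed unit is 1.8/4 = 0.4500 < 1 for every player regardless of endowment, so the Nash equilibrium is zero contribution and the group total is Σ E_j = 8 + 33 + 43 + 15 = 99.
Each contributed unit returns 1.800 to the group, so the social optimum is full contribution by everyone: group total = 1.800 × 99 = 178.20.
Efficiency loss = (1.800 − 1) × 99 = 79.20.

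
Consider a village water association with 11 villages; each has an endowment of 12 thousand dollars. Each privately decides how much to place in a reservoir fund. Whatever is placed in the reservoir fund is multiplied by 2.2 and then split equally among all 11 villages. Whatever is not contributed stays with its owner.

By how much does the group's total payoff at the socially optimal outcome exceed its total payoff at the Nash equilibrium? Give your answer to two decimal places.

158.40 thousand dollars

Each contributed unit returns 2.2/11 = 0.2000 to its contributor — below 1 — so contributing 0 is dominant for every player. At the Nash equilibrium everyone keeps their 12, and the group total is 11 × 12 = 132.
Each contributed unit returns 2.200 to the group as a whole (0.2000 to each of 11 players), which exceeds 1, so the social optimum is full contribution: group total = 2.200 × 132 = 290.40.
Efficiency loss = 290.40 − 132 = 158.40.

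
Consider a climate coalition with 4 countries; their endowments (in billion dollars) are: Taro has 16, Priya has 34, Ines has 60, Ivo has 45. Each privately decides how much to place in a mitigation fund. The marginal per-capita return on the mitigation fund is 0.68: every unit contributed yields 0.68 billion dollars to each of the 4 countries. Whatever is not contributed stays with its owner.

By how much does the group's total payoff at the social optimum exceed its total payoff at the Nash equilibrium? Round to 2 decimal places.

266.60 billion dollars

The private return per contributed unit is 0.68 < 1 for everyone, so the Nash equilibrium is zero contribution and the group total is Σ E_j = 16 + 34 + 60 + 45 = 155.
Each contributed unit returns 2.720 to the group, so the social optimum is full contribution by everyone: group total = 2.720 × 155 = 421.60.
Efficiency loss = (2.720 − 1) × 155 = 266.60.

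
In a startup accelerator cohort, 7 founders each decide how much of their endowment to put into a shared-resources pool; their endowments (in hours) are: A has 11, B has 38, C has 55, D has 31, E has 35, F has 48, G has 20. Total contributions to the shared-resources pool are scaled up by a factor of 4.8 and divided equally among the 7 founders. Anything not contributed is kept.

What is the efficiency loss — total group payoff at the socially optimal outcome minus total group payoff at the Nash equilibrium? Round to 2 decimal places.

The private return per contributed unit is 4.8/7 = 0.6857 < 1 for every player regardless of endowment, so the Nash equilibrium is zero contribution and the group total is Σ E_j = 11 + 38 + 55 + 31 + 35 + 48 + 20 = 238.
Each contributed unit returns 4.800 to the group, so the social optimum is full contribution by everyone: group total = 4.800 × 238 = 1142.40.
Efficiency loss = (4.800 − 1) × 238 = 904.40.

904.40 hours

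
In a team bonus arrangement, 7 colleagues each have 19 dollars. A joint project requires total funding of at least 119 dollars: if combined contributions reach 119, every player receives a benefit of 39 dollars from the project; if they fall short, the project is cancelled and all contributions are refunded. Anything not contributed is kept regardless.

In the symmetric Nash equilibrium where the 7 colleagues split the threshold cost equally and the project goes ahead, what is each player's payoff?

41 dollars

Equal share of the threshold: 119/7 = 17.
At this profile no one gains by cutting their contribution: any cut drops the total below 119, the project is cancelled, contributions are refunded, and the deviator ends with 19, which is less than 19 − 17 + 39 = 41. Contributing more than 17 just wastes the excess. So contributing exactly 17 is a best response.
Each player's payoff: 19 − 17 + 39 = 41.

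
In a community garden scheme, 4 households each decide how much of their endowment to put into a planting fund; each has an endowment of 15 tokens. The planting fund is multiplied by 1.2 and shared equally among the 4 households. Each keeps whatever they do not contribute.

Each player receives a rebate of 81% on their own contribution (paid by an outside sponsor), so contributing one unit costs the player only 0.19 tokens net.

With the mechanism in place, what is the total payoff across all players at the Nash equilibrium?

120.60 tokens

With the mechanism, a contributed unit returns (1.2/4) / 0.19 = 1.5789 per unit of net cost to the contributor — now above 1 — so contributing fully is weakly dominant for every player.
At the Nash equilibrium everyone contributes 15. Group total payoff = 4 × (15 × 0.81 + 1.2 × 15) = 120.60.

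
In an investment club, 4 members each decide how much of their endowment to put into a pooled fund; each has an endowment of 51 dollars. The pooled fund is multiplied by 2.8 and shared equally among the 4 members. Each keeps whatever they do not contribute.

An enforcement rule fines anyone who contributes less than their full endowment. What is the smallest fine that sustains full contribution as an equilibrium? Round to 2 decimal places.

15.30 dollars

Given the others contribute fully, the best deviation is to contribute 0 (any partial contribution still incurs the fine and gives up units whose private return 0.7000 is below 1).
Deviating from 51 to 0 saves 51 dollars but forfeits the deviator's share of the drop in the pooled fund: 2.8/4 × 51 = 35.70.
So the deviation gain is 51 − 35.70 = 15.30, and the fine must be at least 15.30 dollars to wipe it out.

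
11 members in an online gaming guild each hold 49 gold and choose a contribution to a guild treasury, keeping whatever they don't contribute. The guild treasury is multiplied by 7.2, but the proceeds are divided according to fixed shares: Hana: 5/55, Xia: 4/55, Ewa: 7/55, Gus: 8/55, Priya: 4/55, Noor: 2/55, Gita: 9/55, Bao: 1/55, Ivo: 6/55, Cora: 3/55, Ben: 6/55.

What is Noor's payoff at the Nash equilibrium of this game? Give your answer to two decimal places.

Each unit j contributes comes back to j as 7.2 × (j's share), so j prefers to contribute only if that share exceeds 1/7.2 = 0.1389; otherwise keeping the unit dominates.
The shares above 0.1389 belong to Gus and Gita, contributing 49 each; the remaining 9 contribute 0. Total contributed: 98.
Noor keeps 49 and receives 7.2 × 98 × 2/55 = 25.66 from the guild treasury, for a payoff of 74.66.

74.66 gold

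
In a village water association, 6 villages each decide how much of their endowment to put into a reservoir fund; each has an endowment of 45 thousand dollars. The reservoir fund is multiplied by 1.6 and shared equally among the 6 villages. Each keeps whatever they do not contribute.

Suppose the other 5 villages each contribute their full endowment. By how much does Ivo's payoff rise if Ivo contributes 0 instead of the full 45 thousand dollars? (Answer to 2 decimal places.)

Switching from a contribution of 45 to 0 lets Ivo keep an extra 45 thousand dollars, but lowers the reservoir fund by 45, which costs Ivo their own share of that drop: 1.6/6 × 45 = 12.00.
Net gain = 45 − 12.00 = 33.00. The private return per contributed unit (0.2667) is below 1, so free-riding is indeed the best response regardless of what the others do.

33.00 thousand dollars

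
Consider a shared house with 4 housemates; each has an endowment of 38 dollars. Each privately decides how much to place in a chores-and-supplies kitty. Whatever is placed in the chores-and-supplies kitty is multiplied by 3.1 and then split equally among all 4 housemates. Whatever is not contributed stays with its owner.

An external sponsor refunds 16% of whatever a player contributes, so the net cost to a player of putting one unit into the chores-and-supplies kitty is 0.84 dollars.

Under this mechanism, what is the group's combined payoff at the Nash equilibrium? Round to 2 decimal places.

With the mechanism, a contributed unit returns (3.1/4) / 0.84 = 0.9226 per unit of net cost — still below 1 — so contributing 0 remains dominant for every player.
At the Nash equilibrium no one contributes; group total payoff = 4 × 38 = 152.

152.00 dollars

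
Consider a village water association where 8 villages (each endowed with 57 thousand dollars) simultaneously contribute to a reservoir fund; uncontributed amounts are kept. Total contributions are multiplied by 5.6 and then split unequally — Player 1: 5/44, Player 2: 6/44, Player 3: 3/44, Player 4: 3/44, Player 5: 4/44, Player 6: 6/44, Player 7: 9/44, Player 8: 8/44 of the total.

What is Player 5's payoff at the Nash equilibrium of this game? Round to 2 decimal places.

Player j's private return per contributed unit is 5.6 × (j's share). Contributing is weakly dominant for j when that share is at least 1/5.6 = 0.1786, and contributing 0 is dominant otherwise.
Player 7 and Player 8 clear that bar, contributing 57 each; the remaining 6 contribute 0. Total contributed: 114.
Player 5 keeps 57 and receives 5.6 × 114 × 4/44 = 58.04 from the reservoir fund, for a payoff of 115.04.

115.04 thousand dollars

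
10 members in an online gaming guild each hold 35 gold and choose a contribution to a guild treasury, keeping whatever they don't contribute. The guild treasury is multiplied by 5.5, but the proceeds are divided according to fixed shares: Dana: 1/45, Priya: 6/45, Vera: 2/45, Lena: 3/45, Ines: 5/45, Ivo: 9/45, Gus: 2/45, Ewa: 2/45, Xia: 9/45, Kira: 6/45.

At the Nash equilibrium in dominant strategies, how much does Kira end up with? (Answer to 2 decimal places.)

86.33 gold

For player j, contributing a unit is worthwhile iff 5.5 × (j's share) ≥ 1, i.e. iff j's share is at least 0.1818.
Ivo and Xia clear that bar, contributing 35 each; the remaining 8 contribute 0. Total contributed: 70.
Kira keeps 35 and receives 5.5 × 70 × 6/45 = 51.33 from the guild treasury, for a payoff of 86.33.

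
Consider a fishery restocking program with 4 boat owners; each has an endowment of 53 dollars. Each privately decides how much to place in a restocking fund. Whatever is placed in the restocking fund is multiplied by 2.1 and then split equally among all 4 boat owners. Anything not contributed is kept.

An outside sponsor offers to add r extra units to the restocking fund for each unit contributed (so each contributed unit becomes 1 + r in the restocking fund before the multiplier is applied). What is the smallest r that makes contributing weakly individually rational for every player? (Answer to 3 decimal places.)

With matching at rate r, one contributed unit becomes (1 + r) in the restocking fund and returns 2.1 × (1 + r) / 4 to the contributor.
Setting this equal to 1: 1 + r = 4/2.1 = 1.9048.
So the minimum matching rate is r = 1.9048 − 1 = 0.905.

0.905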